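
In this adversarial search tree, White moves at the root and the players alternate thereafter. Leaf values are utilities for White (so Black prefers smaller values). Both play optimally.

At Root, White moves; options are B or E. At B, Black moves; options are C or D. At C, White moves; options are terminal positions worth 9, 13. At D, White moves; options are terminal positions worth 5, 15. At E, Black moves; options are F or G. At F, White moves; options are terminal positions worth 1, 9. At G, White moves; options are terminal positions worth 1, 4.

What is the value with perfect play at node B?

13

C: max(9, 13) = 13
D: max(5, 15) = 15
B: min(13, 15) = 13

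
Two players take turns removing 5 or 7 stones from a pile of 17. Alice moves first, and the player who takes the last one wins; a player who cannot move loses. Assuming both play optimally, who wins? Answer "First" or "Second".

First

Mark each pile size as W (mover wins) or L (mover loses):
i:   0  1  2  3  4  5  6  7  8  9 10 11 12 13 14 15 16 17
     L  L  L  L  L  W  W  W  W  W  W  W  L  L  L  L  L  W
Position 17 is W, so the first player wins.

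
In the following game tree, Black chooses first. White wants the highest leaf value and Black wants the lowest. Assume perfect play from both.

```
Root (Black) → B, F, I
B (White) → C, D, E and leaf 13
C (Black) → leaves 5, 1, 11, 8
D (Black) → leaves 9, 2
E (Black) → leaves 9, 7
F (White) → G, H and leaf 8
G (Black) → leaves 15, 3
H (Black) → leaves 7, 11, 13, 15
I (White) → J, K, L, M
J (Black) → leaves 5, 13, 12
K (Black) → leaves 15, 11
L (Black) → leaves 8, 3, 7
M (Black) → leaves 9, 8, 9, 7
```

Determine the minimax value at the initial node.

8

C (Black): min(5, 1, 11, 8) = 1
D (Black): min(9, 2) = 2
E (Black): min(9, 7) = 7
B (White): max(1, 2, 7, 13) = 13
G (Black): min(15, 3) = 3
H (Black): min(7, 11, 13, 15) = 7
F (White): max(3, 7, 8) = 8
J (Black): min(5, 13, 12) = 5
K (Black): min(15, 11) = 11
L (Black): min(8, 3, 7) = 3
M (Black): min(9, 8, 9, 7) = 7
I (White): max(5, 11, 3, 7) = 11
Root (Black): min(13, 8, 11) = 8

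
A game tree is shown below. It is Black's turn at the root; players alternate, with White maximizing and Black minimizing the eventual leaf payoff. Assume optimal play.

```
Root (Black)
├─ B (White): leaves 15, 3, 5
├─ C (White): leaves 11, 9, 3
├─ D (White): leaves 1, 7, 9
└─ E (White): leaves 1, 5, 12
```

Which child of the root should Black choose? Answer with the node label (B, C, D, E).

B (White): max(15, 3, 5) = 15
C (White): max(11, 9, 3) = 11
D (White): max(1, 7, 9) = 9
E (White): max(1, 5, 12) = 12
Root (Black): min(15, 11, 9, 12) = 9
Black picks the child with the lowest value: D (value 9).

D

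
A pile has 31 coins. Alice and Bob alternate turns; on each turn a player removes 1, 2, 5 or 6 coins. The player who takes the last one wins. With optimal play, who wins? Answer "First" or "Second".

Positions where the player to move wins (W) vs loses (L):
i:   0  1  2  3  4  5  6  7  8  9 10 11 12 13 14 15 16 17 18 19 20 21 22 23 24 25 26 27 28 29 30 31
     L  W  W  L  W  W  W  L  W  W  L  W  W  W  L  W  W  L  W  W  W  L  W  W  L  W  W  W  L  W  W  L
Position 31 is L, so the second player wins.

Second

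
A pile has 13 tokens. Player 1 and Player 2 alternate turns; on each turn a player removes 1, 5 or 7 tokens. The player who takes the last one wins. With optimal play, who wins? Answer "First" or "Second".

First

Positions where the player to move wins (W) vs loses (L):
i:   0  1  2  3  4  5  6  7  8  9 10 11 12 13
     L  W  L  W  L  W  L  W  L  W  L  W  L  W
Position 13 is W, so the first player wins.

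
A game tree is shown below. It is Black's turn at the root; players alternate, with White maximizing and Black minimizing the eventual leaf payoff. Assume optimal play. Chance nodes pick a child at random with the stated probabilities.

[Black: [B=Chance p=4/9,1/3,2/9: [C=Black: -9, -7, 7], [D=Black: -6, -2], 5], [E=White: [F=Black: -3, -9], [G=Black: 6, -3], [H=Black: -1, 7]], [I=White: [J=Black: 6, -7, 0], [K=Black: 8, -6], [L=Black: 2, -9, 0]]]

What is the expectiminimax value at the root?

-6

C (Black): min(-9, -7, 7) = -9
D (Black): min(-6, -2) = -6
B (Chance): 4/9·-9 + 1/3·-6 + 2/9·5 = -4.89
F (Black): min(-3, -9) = -9
G (Black): min(6, -3) = -3
H (Black): min(-1, 7) = -1
E (White): max(-9, -3, -1) = -1
J (Black): min(6, -7, 0) = -7
K (Black): min(8, -6) = -6
L (Black): min(2, -9, 0) = -9
I (White): max(-7, -6, -9) = -6
Root (Black): min(-4.89, -1, -6) = -6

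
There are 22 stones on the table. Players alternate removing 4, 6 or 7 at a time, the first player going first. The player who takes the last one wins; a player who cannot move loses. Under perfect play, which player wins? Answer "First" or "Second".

Mark each pile size as W (mover wins) or L (mover loses):
i:   0  1  2  3  4  5  6  7  8  9 10 11 12 13 14 15 16 17 18 19 20 21 22
     L  L  L  L  W  W  W  W  W  W  W  L  L  L  L  W  W  W  W  W  W  W  L
Position 22 is L, so the second player wins.

Second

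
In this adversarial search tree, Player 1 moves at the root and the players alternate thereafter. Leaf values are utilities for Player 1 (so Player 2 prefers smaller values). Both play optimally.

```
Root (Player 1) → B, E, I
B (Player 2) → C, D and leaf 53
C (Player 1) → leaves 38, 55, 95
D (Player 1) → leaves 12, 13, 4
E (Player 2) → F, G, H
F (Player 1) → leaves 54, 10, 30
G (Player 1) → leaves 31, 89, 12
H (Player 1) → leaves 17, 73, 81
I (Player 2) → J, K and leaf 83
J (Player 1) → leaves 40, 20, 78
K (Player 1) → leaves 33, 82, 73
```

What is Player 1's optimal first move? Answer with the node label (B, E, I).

C (Player 1): max(38, 55, 95) = 95
D (Player 1): max(12, 13, 4) = 13
B (Player 2): min(95, 13, 53) = 13
F (Player 1): max(54, 10, 30) = 54
G (Player 1): max(31, 89, 12) = 89
H (Player 1): max(17, 73, 81) = 81
E (Player 2): min(54, 89, 81) = 54
J (Player 1): max(40, 20, 78) = 78
K (Player 1): max(33, 82, 73) = 82
I (Player 2): min(78, 82, 83) = 78
Root (Player 1): max(13, 54, 78) = 78
Player 1 picks the child with the highest value: I (value 78).

I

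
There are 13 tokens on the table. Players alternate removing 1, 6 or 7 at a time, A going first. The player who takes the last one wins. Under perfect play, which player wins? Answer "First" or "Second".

i:   0  1  2  3  4  5  6  7  8  9 10 11 12 13
     L  W  L  W  L  W  W  W  W  W  W  W  L  W
Position 13 is W, so the first player wins.

First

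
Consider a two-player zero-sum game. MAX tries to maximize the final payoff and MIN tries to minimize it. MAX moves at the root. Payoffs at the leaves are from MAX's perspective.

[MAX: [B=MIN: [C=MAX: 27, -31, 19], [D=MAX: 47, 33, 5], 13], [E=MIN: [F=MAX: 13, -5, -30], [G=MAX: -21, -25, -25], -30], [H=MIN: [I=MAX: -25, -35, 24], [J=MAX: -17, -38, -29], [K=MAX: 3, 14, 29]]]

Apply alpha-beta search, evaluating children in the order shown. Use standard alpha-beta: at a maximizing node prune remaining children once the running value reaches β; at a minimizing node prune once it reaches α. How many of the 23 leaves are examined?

14

C [α=-∞,β=+∞]: v=27
D [α=-∞,β=27]: v=47 after child 1 ≥ β → β-cutoff, skip 2
B [α=-∞,β=+∞]: v=13
F [α=13,β=+∞]: v=13
E [α=13,β=+∞]: v=13 after child 1 ≤ α → α-cutoff, skip 2
I [α=13,β=+∞]: v=24
J [α=13,β=24]: v=-17
H [α=13,β=+∞]: v=-17 after child 2 ≤ α → α-cutoff, skip 1
Root [α=-∞,β=+∞]: v=13
Leaves evaluated: 14 of 23.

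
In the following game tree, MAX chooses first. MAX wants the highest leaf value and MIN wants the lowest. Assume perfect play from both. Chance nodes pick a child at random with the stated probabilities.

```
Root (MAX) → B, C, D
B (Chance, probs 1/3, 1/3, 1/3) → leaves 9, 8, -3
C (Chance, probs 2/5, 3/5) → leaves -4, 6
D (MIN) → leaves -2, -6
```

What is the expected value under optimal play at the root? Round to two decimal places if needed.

4.67

B (Chance): 1/3·9 + 1/3·8 + 1/3·-3 = 4.67
C (Chance): 2/5·-4 + 3/5·6 = 2
D (MIN): min(-2, -6) = -6
Root (MAX): max(4.67, 2, -6) = 4.67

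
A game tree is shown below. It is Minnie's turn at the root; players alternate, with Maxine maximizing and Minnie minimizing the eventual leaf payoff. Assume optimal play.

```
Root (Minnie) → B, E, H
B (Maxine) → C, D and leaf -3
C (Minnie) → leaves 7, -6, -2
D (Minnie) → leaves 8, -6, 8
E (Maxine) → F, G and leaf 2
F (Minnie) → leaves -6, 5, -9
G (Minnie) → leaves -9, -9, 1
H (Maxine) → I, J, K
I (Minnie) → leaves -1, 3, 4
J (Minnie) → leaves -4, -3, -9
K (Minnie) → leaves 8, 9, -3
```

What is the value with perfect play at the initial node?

C (Minnie): min(7, -6, -2) = -6
D (Minnie): min(8, -6, 8) = -6
B (Maxine): max(-6, -6, -3) = -3
F (Minnie): min(-6, 5, -9) = -9
G (Minnie): min(-9, -9, 1) = -9
E (Maxine): max(-9, -9, 2) = 2
I (Minnie): min(-1, 3, 4) = -1
J (Minnie): min(-4, -3, -9) = -9
K (Minnie): min(8, 9, -3) = -3
H (Maxine): max(-1, -9, -3) = -1
Root (Minnie): min(-3, 2, -1) = -3

-3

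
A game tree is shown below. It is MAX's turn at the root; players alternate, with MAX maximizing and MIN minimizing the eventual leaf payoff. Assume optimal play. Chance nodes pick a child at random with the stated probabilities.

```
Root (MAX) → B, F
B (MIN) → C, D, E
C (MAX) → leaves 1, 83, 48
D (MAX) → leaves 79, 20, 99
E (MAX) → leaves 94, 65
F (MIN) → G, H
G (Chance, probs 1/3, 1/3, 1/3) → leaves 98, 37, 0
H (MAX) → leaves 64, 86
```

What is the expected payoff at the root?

83

C (MAX): max(1, 83, 48) = 83
D (MAX): max(79, 20, 99) = 99
E (MAX): max(94, 65) = 94
B (MIN): min(83, 99, 94) = 83
G (Chance): 1/3·98 + 1/3·37 + 1/3·0 = 45
H (MAX): max(64, 86) = 86
F (MIN): min(45, 86) = 45
Root (MAX): max(83, 45) = 83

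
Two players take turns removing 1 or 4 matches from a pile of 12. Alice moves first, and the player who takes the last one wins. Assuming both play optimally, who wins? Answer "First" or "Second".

W/L table (W = player to move can force a win):
i:   0  1  2  3  4  5  6  7  8  9 10 11 12
     L  W  L  W  W  L  W  L  W  W  L  W  L
Position 12 is L, so the second player wins.

Second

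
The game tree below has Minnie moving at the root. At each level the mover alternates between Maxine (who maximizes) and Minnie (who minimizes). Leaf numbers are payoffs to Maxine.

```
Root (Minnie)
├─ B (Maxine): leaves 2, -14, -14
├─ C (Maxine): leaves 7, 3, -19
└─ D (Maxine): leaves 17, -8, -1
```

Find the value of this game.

2

B (Maxine): max(2, -14, -14) = 2
C (Maxine): max(7, 3, -19) = 7
D (Maxine): max(17, -8, -1) = 17
Root (Minnie): min(2, 7, 17) = 2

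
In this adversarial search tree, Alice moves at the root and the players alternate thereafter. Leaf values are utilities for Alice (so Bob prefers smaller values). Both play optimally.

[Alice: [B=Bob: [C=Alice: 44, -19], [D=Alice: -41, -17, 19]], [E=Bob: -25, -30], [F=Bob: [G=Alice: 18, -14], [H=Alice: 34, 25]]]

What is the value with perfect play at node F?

18

G: max(18, -14) = 18
H: max(34, 25) = 34
F: min(18, 34) = 18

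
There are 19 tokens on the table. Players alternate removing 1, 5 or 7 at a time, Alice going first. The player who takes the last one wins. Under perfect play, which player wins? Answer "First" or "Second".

Positions where the player to move wins (W) vs loses (L):
i:   0  1  2  3  4  5  6  7  8  9 10 11 12 13 14 15 16 17 18 19
     L  W  L  W  L  W  L  W  L  W  L  W  L  W  L  W  L  W  L  W
Position 19 is W, so the first player wins.

First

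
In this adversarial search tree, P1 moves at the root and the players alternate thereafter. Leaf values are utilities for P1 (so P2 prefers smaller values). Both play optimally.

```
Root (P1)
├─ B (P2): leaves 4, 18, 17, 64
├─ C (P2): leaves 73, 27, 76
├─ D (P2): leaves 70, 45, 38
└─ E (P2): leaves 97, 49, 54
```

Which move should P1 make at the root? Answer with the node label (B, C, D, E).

E

B (P2): min(4, 18, 17, 64) = 4
C (P2): min(73, 27, 76) = 27
D (P2): min(70, 45, 38) = 38
E (P2): min(97, 49, 54) = 49
Root (P1): max(4, 27, 38, 49) = 49
P1 picks the child with the highest value: E (value 49).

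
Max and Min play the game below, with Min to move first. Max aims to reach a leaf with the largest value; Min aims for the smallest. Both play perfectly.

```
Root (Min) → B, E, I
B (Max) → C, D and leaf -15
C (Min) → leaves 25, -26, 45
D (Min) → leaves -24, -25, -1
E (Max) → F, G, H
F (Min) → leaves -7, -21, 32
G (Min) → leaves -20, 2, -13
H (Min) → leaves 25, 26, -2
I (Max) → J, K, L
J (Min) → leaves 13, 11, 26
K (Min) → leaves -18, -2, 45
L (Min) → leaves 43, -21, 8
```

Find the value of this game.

-15

C (Min): min(25, -26, 45) = -26
D (Min): min(-24, -25, -1) = -25
B (Max): max(-26, -25, -15) = -15
F (Min): min(-7, -21, 32) = -21
G (Min): min(-20, 2, -13) = -20
H (Min): min(25, 26, -2) = -2
E (Max): max(-21, -20, -2) = -2
J (Min): min(13, 11, 26) = 11
K (Min): min(-18, -2, 45) = -18
L (Min): min(43, -21, 8) = -21
I (Max): max(11, -18, -21) = 11
Root (Min): min(-15, -2, 11) = -15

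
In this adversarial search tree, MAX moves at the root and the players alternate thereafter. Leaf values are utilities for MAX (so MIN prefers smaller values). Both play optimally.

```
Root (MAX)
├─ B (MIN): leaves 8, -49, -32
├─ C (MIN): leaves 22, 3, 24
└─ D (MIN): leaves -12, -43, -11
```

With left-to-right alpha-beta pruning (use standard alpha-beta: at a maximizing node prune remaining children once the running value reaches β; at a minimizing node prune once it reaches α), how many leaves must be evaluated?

B [α=-∞,β=+∞]: v=-49
C [α=-49,β=+∞]: v=3
D [α=3,β=+∞]: v=-12 after child 1 ≤ α → α-cutoff, skip 2
Root [α=-∞,β=+∞]: v=3
Leaves evaluated: 7 of 9.

7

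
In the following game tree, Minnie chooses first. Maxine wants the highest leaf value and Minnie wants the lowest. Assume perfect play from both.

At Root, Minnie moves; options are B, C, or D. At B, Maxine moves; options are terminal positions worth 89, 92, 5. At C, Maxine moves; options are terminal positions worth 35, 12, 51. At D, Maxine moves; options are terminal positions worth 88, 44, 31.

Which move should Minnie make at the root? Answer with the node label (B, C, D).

C

B (Maxine): max(89, 92, 5) = 92
C (Maxine): max(35, 12, 51) = 51
D (Maxine): max(88, 44, 31) = 88
Root (Minnie): min(92, 51, 88) = 51
Minnie picks the child with the lowest value: C (value 51).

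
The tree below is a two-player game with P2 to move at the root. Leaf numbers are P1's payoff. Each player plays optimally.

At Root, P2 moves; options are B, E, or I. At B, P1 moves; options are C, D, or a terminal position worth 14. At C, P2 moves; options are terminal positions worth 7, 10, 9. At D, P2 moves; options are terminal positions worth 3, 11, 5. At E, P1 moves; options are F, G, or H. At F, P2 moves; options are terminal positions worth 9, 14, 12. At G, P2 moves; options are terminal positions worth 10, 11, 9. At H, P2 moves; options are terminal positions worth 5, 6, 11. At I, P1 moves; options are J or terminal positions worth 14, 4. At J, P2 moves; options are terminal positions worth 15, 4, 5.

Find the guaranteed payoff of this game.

9

C (P2): min(7, 10, 9) = 7
D (P2): min(3, 11, 5) = 3
B (P1): max(7, 3, 14) = 14
F (P2): min(9, 14, 12) = 9
G (P2): min(10, 11, 9) = 9
H (P2): min(5, 6, 11) = 5
E (P1): max(9, 9, 5) = 9
J (P2): min(15, 4, 5) = 4
I (P1): max(4, 14, 4) = 14
Root (P2): min(14, 9, 14) = 9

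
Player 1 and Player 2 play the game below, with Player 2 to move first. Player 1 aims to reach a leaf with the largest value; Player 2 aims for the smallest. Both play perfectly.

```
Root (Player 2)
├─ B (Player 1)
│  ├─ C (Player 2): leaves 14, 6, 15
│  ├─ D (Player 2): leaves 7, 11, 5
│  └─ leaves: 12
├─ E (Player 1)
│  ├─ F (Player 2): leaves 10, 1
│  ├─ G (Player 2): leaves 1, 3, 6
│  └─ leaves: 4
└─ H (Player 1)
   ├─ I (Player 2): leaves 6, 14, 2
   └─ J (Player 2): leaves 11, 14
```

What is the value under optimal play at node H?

I: min(6, 14, 2) = 2
J: min(11, 14) = 11
H: max(2, 11) = 11

11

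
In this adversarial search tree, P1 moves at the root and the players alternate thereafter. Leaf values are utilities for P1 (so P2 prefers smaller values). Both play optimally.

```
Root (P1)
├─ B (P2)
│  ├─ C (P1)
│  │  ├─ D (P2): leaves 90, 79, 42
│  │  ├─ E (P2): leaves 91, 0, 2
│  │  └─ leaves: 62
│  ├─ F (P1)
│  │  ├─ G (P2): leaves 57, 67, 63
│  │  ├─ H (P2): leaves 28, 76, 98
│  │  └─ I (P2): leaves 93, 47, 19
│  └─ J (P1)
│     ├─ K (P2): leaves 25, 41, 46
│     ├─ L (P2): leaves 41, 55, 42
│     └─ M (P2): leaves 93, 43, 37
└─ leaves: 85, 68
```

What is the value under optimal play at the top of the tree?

D (P2): min(90, 79, 42) = 42
E (P2): min(91, 0, 2) = 0
C (P1): max(42, 0, 62) = 62
G (P2): min(57, 67, 63) = 57
H (P2): min(28, 76, 98) = 28
I (P2): min(93, 47, 19) = 19
F (P1): max(57, 28, 19) = 57
K (P2): min(25, 41, 46) = 25
L (P2): min(41, 55, 42) = 41
M (P2): min(93, 43, 37) = 37
J (P1): max(25, 41, 37) = 41
B (P2): min(62, 57, 41) = 41
Root (P1): max(41, 85, 68) = 85

85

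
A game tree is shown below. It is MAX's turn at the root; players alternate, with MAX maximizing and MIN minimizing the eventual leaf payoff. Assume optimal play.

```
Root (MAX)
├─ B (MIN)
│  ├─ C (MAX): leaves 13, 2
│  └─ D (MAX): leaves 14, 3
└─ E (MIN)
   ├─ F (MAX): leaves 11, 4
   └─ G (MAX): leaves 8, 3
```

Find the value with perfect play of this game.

13

C (MAX): max(13, 2) = 13
D (MAX): max(14, 3) = 14
B (MIN): min(13, 14) = 13
F (MAX): max(11, 4) = 11
G (MAX): max(8, 3) = 8
E (MIN): min(11, 8) = 8
Root (MAX): max(13, 8) = 13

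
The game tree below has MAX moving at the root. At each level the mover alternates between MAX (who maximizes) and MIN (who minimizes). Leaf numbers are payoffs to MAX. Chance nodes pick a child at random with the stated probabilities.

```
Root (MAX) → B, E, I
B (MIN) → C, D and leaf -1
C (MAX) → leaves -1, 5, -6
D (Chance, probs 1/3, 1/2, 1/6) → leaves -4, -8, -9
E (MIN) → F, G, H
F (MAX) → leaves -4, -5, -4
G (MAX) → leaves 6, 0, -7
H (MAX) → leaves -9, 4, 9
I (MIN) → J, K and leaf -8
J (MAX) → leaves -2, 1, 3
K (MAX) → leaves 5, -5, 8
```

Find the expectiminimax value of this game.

-4

C (MAX): max(-1, 5, -6) = 5
D (Chance): 1/3·-4 + 1/2·-8 + 1/6·-9 = -6.83
B (MIN): min(5, -6.83, -1) = -6.83
F (MAX): max(-4, -5, -4) = -4
G (MAX): max(6, 0, -7) = 6
H (MAX): max(-9, 4, 9) = 9
E (MIN): min(-4, 6, 9) = -4
J (MAX): max(-2, 1, 3) = 3
K (MAX): max(5, -5, 8) = 8
I (MIN): min(3, 8, -8) = -8
Root (MAX): max(-6.83, -4, -8) = -4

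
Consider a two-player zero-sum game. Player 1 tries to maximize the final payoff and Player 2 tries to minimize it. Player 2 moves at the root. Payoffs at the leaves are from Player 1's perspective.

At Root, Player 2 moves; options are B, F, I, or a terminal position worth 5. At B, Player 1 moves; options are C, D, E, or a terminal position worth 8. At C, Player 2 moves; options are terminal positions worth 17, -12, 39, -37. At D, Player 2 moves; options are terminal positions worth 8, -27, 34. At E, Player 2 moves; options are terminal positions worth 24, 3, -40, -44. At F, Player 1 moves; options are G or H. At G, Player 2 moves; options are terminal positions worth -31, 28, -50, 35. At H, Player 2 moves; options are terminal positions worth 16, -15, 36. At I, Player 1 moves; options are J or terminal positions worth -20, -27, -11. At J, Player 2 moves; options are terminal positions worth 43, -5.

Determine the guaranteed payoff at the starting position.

C (Player 2): min(17, -12, 39, -37) = -37
D (Player 2): min(8, -27, 34) = -27
E (Player 2): min(24, 3, -40, -44) = -44
B (Player 1): max(-37, -27, -44, 8) = 8
G (Player 2): min(-31, 28, -50, 35) = -50
H (Player 2): min(16, -15, 36) = -15
F (Player 1): max(-50, -15) = -15
J (Player 2): min(43, -5) = -5
I (Player 1): max(-5, -20, -27, -11) = -5
Root (Player 2): min(8, -15, -5, 5) = -15

-15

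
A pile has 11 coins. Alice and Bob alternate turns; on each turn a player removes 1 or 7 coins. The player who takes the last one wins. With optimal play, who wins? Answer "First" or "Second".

i:   0  1  2  3  4  5  6  7  8  9 10 11
     L  W  L  W  L  W  L  W  L  W  L  W
Position 11 is W, so the first player wins.

First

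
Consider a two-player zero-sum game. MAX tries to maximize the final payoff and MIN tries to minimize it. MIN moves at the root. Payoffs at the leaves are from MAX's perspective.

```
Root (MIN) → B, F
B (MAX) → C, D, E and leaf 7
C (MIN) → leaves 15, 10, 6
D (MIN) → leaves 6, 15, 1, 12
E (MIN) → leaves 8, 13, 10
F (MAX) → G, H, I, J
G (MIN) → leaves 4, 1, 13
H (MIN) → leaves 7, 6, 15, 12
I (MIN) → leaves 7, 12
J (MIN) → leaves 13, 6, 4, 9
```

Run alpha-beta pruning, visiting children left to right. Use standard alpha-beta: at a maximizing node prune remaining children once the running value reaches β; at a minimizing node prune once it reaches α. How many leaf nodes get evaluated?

19

C [α=-∞,β=+∞]: v=6
D [α=6,β=+∞]: v=6 after child 1 ≤ α → α-cutoff, skip 3
E [α=6,β=+∞]: v=8
B [α=-∞,β=+∞]: v=8
G [α=-∞,β=8]: v=1
H [α=1,β=8]: v=6
I [α=6,β=8]: v=7
J [α=7,β=8]: v=6 after child 2 ≤ α → α-cutoff, skip 2
F [α=-∞,β=8]: v=7
Root [α=-∞,β=+∞]: v=7
Leaves evaluated: 19 of 24.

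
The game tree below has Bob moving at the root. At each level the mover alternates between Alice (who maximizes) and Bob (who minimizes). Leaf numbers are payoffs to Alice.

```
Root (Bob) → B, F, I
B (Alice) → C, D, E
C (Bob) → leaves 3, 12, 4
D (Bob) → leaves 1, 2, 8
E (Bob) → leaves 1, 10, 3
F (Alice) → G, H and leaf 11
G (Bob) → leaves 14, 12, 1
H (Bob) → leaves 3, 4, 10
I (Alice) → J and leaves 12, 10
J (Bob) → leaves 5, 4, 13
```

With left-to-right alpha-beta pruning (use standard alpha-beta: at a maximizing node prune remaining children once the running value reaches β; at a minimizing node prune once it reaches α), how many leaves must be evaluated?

14

C [α=-∞,β=+∞]: v=3
D [α=3,β=+∞]: v=1 after child 1 ≤ α → α-cutoff, skip 2
E [α=3,β=+∞]: v=1 after child 1 ≤ α → α-cutoff, skip 2
B [α=-∞,β=+∞]: v=3
G [α=-∞,β=3]: v=1
H [α=1,β=3]: v=3
F [α=-∞,β=3]: v=3 after child 2 ≥ β → β-cutoff, skip 1
J [α=-∞,β=3]: v=4
I [α=-∞,β=3]: v=4 after child 1 ≥ β → β-cutoff, skip 2
Root [α=-∞,β=+∞]: v=3
Leaves evaluated: 14 of 21.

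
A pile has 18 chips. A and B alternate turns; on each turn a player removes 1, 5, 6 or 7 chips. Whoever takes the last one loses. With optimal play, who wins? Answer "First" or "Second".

First

Compute winning (W) and losing (L) positions by backward induction:
i:   0  1  2  3  4  5  6  7  8  9 10 11 12 13 14 15 16 17 18
     W  L  W  L  W  L  W  W  W  W  W  W  W  L  W  L  W  L  W
Position 18 is W, so the first player wins.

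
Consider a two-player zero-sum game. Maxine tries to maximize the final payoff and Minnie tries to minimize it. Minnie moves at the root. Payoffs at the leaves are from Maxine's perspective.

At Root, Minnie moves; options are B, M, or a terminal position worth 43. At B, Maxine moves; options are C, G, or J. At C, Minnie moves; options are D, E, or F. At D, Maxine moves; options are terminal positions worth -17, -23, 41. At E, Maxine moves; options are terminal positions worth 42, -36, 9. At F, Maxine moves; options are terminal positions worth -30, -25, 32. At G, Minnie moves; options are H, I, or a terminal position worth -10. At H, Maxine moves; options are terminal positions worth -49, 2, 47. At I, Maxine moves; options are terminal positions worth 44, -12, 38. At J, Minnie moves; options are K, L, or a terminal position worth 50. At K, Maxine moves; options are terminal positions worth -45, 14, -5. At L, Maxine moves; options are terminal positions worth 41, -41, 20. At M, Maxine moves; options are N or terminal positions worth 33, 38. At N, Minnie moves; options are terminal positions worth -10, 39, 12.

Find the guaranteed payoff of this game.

D (Maxine): max(-17, -23, 41) = 41
E (Maxine): max(42, -36, 9) = 42
F (Maxine): max(-30, -25, 32) = 32
C (Minnie): min(41, 42, 32) = 32
H (Maxine): max(-49, 2, 47) = 47
I (Maxine): max(44, -12, 38) = 44
G (Minnie): min(47, 44, -10) = -10
K (Maxine): max(-45, 14, -5) = 14
L (Maxine): max(41, -41, 20) = 41
J (Minnie): min(14, 41, 50) = 14
B (Maxine): max(32, -10, 14) = 32
N (Minnie): min(-10, 39, 12) = -10
M (Maxine): max(-10, 33, 38) = 38
Root (Minnie): min(32, 38, 43) = 32

32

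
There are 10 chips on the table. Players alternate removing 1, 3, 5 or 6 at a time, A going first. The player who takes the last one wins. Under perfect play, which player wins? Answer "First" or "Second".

i:   0  1  2  3  4  5  6  7  8  9 10
     L  W  L  W  L  W  W  W  W  W  W
Position 10 is W, so the first player wins.

First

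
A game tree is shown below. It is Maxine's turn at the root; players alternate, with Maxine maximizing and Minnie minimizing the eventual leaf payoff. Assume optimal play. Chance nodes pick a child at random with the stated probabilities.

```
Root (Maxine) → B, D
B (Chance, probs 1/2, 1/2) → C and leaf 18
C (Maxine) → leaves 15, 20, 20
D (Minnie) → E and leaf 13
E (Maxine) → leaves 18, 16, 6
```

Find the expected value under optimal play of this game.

C (Maxine): max(15, 20, 20) = 20
B (Chance): 1/2·20 + 1/2·18 = 19
E (Maxine): max(18, 16, 6) = 18
D (Minnie): min(18, 13) = 13
Root (Maxine): max(19, 13) = 19

19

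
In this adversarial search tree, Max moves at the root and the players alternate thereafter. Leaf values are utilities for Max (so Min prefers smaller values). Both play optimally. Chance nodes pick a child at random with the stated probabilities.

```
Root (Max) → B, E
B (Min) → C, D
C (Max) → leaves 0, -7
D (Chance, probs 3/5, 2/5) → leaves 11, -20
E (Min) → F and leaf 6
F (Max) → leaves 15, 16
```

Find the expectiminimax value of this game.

6

C (Max): max(0, -7) = 0
D (Chance): 3/5·11 + 2/5·-20 = -1.4
B (Min): min(0, -1.4) = -1.4
F (Max): max(15, 16) = 16
E (Min): min(16, 6) = 6
Root (Max): max(-1.4, 6) = 6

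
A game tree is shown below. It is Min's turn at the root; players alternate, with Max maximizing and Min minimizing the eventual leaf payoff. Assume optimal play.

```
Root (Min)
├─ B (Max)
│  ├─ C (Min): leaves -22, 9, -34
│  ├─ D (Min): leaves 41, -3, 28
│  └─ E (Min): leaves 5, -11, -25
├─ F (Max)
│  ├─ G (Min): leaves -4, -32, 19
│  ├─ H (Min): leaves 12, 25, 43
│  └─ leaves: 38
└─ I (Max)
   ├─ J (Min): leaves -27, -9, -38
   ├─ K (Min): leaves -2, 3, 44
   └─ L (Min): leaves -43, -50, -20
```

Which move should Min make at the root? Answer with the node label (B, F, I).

B

C (Min): min(-22, 9, -34) = -34
D (Min): min(41, -3, 28) = -3
E (Min): min(5, -11, -25) = -25
B (Max): max(-34, -3, -25) = -3
G (Min): min(-4, -32, 19) = -32
H (Min): min(12, 25, 43) = 12
F (Max): max(-32, 12, 38) = 38
J (Min): min(-27, -9, -38) = -38
K (Min): min(-2, 3, 44) = -2
L (Min): min(-43, -50, -20) = -50
I (Max): max(-38, -2, -50) = -2
Root (Min): min(-3, 38, -2) = -3
Min picks the child with the lowest value: B (value -3).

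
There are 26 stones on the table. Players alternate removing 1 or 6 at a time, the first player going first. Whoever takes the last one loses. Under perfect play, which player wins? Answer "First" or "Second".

Second

Mark each pile size as W (mover wins) or L (mover loses):
i:   0  1  2  3  4  5  6  7  8  9 10 11 12 13 14 15 16 17 18 19 20 21 22 23 24 25 26
     W  L  W  L  W  L  W  W  L  W  L  W  L  W  W  L  W  L  W  L  W  W  L  W  L  W  L
Position 26 is L, so the second player wins.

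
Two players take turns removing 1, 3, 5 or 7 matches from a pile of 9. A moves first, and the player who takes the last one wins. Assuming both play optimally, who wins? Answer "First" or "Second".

Compute winning (W) and losing (L) positions by backward induction:
i:   0  1  2  3  4  5  6  7  8  9
     L  W  L  W  L  W  L  W  L  W
Position 9 is W, so the first player wins.

First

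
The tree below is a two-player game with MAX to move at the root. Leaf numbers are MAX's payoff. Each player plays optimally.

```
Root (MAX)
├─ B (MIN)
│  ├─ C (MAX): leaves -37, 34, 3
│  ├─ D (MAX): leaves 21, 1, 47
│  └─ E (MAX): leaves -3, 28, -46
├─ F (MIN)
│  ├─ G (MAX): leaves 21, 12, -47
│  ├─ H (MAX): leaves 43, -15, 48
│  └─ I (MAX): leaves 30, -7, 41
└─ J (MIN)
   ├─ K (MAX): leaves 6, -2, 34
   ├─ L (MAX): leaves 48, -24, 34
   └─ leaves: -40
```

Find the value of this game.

C (MAX): max(-37, 34, 3) = 34
D (MAX): max(21, 1, 47) = 47
E (MAX): max(-3, 28, -46) = 28
B (MIN): min(34, 47, 28) = 28
G (MAX): max(21, 12, -47) = 21
H (MAX): max(43, -15, 48) = 48
I (MAX): max(30, -7, 41) = 41
F (MIN): min(21, 48, 41) = 21
K (MAX): max(6, -2, 34) = 34
L (MAX): max(48, -24, 34) = 48
J (MIN): min(34, 48, -40) = -40
Root (MAX): max(28, 21, -40) = 28

28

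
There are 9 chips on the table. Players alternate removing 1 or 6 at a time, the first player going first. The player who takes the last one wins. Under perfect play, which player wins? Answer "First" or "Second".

Second

Compute winning (W) and losing (L) positions by backward induction:
i:   0  1  2  3  4  5  6  7  8  9
     L  W  L  W  L  W  W  L  W  L
Position 9 is L, so the second player wins.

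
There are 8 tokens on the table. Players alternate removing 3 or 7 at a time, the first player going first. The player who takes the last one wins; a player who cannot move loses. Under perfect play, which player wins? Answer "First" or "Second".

First

W/L table (W = player to move can force a win):
i:   0  1  2  3  4  5  6  7  8
     L  L  L  W  W  W  L  W  W
Position 8 is W, so the first player wins.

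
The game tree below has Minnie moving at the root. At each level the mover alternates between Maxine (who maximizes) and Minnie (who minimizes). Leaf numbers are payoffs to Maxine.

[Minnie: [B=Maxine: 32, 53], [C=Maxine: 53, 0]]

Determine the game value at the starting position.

B (Maxine): max(32, 53) = 53
C (Maxine): max(53, 0) = 53
Root (Minnie): min(53, 53) = 53

53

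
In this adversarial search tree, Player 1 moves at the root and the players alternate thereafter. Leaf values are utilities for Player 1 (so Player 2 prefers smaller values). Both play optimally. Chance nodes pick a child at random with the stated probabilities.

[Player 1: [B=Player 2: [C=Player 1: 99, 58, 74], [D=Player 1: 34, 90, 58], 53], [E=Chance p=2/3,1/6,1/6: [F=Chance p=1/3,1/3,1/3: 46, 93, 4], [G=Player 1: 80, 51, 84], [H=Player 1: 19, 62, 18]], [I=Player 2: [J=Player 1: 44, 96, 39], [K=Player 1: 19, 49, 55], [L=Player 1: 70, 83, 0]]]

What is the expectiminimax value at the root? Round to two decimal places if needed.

C (Player 1): max(99, 58, 74) = 99
D (Player 1): max(34, 90, 58) = 90
B (Player 2): min(99, 90, 53) = 53
F (Chance): 1/3·46 + 1/3·93 + 1/3·4 = 47.67
G (Player 1): max(80, 51, 84) = 84
H (Player 1): max(19, 62, 18) = 62
E (Chance): 2/3·47.67 + 1/6·84 + 1/6·62 = 56.11
J (Player 1): max(44, 96, 39) = 96
K (Player 1): max(19, 49, 55) = 55
L (Player 1): max(70, 83, 0) = 83
I (Player 2): min(96, 55, 83) = 55
Root (Player 1): max(53, 56.11, 55) = 56.11

56.11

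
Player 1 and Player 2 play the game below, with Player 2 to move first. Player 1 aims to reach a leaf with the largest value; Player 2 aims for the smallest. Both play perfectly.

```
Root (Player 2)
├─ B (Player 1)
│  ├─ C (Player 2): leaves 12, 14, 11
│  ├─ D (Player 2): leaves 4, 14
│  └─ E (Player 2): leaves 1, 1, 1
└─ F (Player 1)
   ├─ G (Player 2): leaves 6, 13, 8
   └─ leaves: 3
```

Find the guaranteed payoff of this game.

6

C (Player 2): min(12, 14, 11) = 11
D (Player 2): min(4, 14) = 4
E (Player 2): min(1, 1, 1) = 1
B (Player 1): max(11, 4, 1) = 11
G (Player 2): min(6, 13, 8) = 6
F (Player 1): max(6, 3) = 6
Root (Player 2): min(11, 6) = 6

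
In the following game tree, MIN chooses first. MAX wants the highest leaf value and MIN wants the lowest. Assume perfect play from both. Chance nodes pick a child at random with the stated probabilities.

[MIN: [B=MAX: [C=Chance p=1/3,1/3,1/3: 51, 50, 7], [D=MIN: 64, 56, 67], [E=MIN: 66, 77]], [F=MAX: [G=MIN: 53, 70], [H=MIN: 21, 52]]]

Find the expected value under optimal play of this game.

C (Chance): 1/3·51 + 1/3·50 + 1/3·7 = 36
D (MIN): min(64, 56, 67) = 56
E (MIN): min(66, 77) = 66
B (MAX): max(36, 56, 66) = 66
G (MIN): min(53, 70) = 53
H (MIN): min(21, 52) = 21
F (MAX): max(53, 21) = 53
Root (MIN): min(66, 53) = 53

53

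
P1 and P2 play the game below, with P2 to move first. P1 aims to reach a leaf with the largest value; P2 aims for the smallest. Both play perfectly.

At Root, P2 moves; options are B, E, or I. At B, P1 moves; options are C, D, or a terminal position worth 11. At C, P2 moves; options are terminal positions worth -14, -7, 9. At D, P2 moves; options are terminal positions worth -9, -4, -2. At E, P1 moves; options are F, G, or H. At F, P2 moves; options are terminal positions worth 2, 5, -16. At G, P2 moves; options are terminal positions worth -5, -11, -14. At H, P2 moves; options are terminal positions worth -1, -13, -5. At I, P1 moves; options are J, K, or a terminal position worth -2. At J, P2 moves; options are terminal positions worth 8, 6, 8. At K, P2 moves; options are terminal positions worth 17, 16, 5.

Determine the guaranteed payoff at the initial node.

C (P2): min(-14, -7, 9) = -14
D (P2): min(-9, -4, -2) = -9
B (P1): max(-14, -9, 11) = 11
F (P2): min(2, 5, -16) = -16
G (P2): min(-5, -11, -14) = -14
H (P2): min(-1, -13, -5) = -13
E (P1): max(-16, -14, -13) = -13
J (P2): min(8, 6, 8) = 6
K (P2): min(17, 16, 5) = 5
I (P1): max(6, 5, -2) = 6
Root (P2): min(11, -13, 6) = -13

-13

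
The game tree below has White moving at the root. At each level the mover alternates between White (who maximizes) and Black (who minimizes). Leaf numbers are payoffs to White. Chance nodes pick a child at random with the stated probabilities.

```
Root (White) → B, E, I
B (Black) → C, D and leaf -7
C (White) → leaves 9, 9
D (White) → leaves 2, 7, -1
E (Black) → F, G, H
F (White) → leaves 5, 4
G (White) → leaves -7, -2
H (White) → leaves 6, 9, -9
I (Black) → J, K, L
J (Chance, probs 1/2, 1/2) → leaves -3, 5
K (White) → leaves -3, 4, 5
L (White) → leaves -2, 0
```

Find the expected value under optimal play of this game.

C (White): max(9, 9) = 9
D (White): max(2, 7, -1) = 7
B (Black): min(9, 7, -7) = -7
F (White): max(5, 4) = 5
G (White): max(-7, -2) = -2
H (White): max(6, 9, -9) = 9
E (Black): min(5, -2, 9) = -2
J (Chance): 1/2·-3 + 1/2·5 = 1
K (White): max(-3, 4, 5) = 5
L (White): max(-2, 0) = 0
I (Black): min(1, 5, 0) = 0
Root (White): max(-7, -2, 0) = 0

0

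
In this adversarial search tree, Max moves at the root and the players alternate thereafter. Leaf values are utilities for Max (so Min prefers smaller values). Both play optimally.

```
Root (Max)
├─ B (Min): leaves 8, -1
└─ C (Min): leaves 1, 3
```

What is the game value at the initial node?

1

B (Min): min(8, -1) = -1
C (Min): min(1, 3) = 1
Root (Max): max(-1, 1) = 1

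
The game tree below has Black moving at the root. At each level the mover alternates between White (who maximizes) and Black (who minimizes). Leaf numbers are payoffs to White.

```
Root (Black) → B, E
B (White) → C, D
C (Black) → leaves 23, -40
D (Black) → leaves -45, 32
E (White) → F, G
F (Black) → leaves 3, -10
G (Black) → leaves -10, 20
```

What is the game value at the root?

-40

C (Black): min(23, -40) = -40
D (Black): min(-45, 32) = -45
B (White): max(-40, -45) = -40
F (Black): min(3, -10) = -10
G (Black): min(-10, 20) = -10
E (White): max(-10, -10) = -10
Root (Black): min(-40, -10) = -40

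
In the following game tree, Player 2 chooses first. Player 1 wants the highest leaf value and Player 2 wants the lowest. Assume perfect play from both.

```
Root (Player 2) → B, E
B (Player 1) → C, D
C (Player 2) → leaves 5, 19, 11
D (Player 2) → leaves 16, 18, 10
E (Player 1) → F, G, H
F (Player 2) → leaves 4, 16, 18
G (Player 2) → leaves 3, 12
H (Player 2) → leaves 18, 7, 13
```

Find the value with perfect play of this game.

C (Player 2): min(5, 19, 11) = 5
D (Player 2): min(16, 18, 10) = 10
B (Player 1): max(5, 10) = 10
F (Player 2): min(4, 16, 18) = 4
G (Player 2): min(3, 12) = 3
H (Player 2): min(18, 7, 13) = 7
E (Player 1): max(4, 3, 7) = 7
Root (Player 2): min(10, 7) = 7

7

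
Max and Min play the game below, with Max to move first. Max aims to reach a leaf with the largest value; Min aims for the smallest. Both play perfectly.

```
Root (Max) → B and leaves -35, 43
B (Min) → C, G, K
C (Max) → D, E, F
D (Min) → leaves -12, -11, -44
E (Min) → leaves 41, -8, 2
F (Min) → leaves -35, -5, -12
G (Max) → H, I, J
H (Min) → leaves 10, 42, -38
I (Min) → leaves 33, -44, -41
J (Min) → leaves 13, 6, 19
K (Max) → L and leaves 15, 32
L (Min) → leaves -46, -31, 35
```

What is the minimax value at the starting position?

D (Min): min(-12, -11, -44) = -44
E (Min): min(41, -8, 2) = -8
F (Min): min(-35, -5, -12) = -35
C (Max): max(-44, -8, -35) = -8
H (Min): min(10, 42, -38) = -38
I (Min): min(33, -44, -41) = -44
J (Min): min(13, 6, 19) = 6
G (Max): max(-38, -44, 6) = 6
L (Min): min(-46, -31, 35) = -46
K (Max): max(-46, 15, 32) = 32
B (Min): min(-8, 6, 32) = -8
Root (Max): max(-8, -35, 43) = 43

43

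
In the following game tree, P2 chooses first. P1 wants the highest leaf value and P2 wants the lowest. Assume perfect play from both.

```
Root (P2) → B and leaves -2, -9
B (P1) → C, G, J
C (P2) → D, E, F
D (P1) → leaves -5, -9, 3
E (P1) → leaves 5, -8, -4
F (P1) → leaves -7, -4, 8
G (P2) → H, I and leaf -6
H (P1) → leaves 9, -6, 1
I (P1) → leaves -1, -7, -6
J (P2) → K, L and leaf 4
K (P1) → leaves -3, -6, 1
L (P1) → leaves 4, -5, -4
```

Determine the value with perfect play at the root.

D (P1): max(-5, -9, 3) = 3
E (P1): max(5, -8, -4) = 5
F (P1): max(-7, -4, 8) = 8
C (P2): min(3, 5, 8) = 3
H (P1): max(9, -6, 1) = 9
I (P1): max(-1, -7, -6) = -1
G (P2): min(9, -1, -6) = -6
K (P1): max(-3, -6, 1) = 1
L (P1): max(4, -5, -4) = 4
J (P2): min(1, 4, 4) = 1
B (P1): max(3, -6, 1) = 3
Root (P2): min(3, -2, -9) = -9

-9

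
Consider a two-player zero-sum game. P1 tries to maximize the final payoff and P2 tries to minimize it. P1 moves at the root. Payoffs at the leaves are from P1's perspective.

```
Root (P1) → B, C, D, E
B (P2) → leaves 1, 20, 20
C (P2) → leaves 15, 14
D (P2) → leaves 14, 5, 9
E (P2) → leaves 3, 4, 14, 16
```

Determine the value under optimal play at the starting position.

B (P2): min(1, 20, 20) = 1
C (P2): min(15, 14) = 14
D (P2): min(14, 5, 9) = 5
E (P2): min(3, 4, 14, 16) = 3
Root (P1): max(1, 14, 5, 3) = 14

14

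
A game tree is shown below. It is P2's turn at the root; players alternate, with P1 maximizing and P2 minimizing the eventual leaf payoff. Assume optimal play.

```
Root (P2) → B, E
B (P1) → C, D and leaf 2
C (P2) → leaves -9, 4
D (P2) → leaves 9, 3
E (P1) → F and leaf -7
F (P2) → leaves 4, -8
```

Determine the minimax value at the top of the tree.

C (P2): min(-9, 4) = -9
D (P2): min(9, 3) = 3
B (P1): max(-9, 3, 2) = 3
F (P2): min(4, -8) = -8
E (P1): max(-8, -7) = -7
Root (P2): min(3, -7) = -7

-7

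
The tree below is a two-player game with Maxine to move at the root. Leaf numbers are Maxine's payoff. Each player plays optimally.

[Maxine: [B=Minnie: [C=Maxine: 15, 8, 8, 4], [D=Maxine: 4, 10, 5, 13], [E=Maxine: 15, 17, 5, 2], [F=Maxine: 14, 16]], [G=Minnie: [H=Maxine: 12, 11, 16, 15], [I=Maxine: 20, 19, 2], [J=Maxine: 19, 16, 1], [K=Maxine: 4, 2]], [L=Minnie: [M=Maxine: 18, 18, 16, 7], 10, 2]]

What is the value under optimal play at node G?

4

H: max(12, 11, 16, 15) = 16
I: max(20, 19, 2) = 20
J: max(19, 16, 1) = 19
K: max(4, 2) = 4
G: min(16, 20, 19, 4) = 4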